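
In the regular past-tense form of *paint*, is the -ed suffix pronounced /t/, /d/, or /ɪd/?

The stem *paint* ends in /t/ or /d/.
The -ed suffix is realized as /ɪd/ after /t, d/; as /t/ after other voiceless consonants; and as /d/ after other voiced sounds.
So -ed on *paint* is pronounced /ɪd/.

/ɪd/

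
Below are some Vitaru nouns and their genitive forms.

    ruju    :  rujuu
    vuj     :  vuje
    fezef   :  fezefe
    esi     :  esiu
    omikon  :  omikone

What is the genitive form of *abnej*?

abneje

The alternation tracks the final sound of the stem — -e when the stem ends in a consonant (*vuj*, *fezef*, *omikon*); -u when the stem ends in a vowel (*ruju*, *esi*).
*abnej* — final sound /j/ (a consonant) → -e → *abneje*.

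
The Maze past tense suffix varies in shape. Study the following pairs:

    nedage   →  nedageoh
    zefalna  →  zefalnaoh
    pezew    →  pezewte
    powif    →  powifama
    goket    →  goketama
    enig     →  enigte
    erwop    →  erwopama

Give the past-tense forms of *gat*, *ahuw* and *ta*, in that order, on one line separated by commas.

gatama, ahuwte, taoh

The pattern is voicing of the final sound: -ama when the stem ends in a voiceless consonant (*powif*, *goket*, *erwop*); -te when the stem ends in a voiced consonant (*pezew*, *enig*); -oh when the stem ends in a vowel (*nedage*, *zefalna*).
Since the final sound of *gat* is /t/ (a voiceless consonant), it takes -ama, giving *gatama*.
The final sound of *ahuw* is /w/, which is a voiced consonant, so the suffix is -te, giving *ahuwte*.
Since the final sound of *ta* is /a/ (a vowel), it takes -oh, giving *taoh*.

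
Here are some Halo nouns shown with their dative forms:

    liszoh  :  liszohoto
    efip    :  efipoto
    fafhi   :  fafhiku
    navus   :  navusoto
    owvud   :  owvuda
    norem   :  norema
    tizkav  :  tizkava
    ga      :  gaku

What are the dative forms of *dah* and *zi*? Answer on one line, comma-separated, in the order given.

dahoto, ziku

Looking at the final sound of each stem: -oto when the stem ends in a voiceless consonant (*liszoh*, *efip*, *navus*); -a when the stem ends in a voiced consonant (*owvud*, *norem*, *tizkav*); -ku when the stem ends in a vowel (*fafhi*, *ga*).
*dah*: final sound = /h/, a voiceless consonant → -oto → *dahoto*.
*zi* — final sound /i/ (a vowel) → -ku → *ziku*.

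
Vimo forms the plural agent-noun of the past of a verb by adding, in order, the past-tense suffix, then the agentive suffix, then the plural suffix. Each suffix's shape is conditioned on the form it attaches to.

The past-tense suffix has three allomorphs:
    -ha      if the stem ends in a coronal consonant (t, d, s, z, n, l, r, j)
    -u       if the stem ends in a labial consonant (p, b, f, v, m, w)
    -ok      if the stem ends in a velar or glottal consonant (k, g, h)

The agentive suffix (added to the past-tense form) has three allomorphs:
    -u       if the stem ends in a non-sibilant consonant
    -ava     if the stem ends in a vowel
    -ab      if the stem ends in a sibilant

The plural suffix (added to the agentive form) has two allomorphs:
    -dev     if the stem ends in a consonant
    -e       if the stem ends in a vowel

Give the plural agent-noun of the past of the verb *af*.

afuavae

*af* — final consonant /f/ (labial) → -u → *afu*.
The past-tense form *afu*: final sound = /u/, a vowel → -ava → *afuava*.
The final sound of the agentive form *afuava* is /a/, which is a vowel, so the plural suffix is -e, giving *afuavae*.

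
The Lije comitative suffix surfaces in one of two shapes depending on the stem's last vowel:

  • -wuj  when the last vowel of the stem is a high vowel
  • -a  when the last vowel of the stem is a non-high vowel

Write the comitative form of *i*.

Since the last vowel of *i* is /i/ (a high vowel), it takes -wuj, giving *iwuj*.

iwuj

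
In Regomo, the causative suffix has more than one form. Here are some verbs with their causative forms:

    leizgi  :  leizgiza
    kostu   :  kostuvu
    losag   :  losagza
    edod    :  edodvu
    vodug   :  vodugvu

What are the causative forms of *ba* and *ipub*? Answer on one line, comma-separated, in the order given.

baza, ipubvu

The suffix is conditioned by the last vowel: -vu when the last vowel of the stem is a rounded vowel (*kostu*, *edod*, *vodug*); -za when the last vowel of the stem is an unrounded vowel (*leizgi*, *losag*).
*ba* — last vowel /a/ (an unrounded vowel) → -za → *baza*.
The last vowel of *ipub* is /u/, which is a rounded vowel, so the suffix is -vu, giving *ipubvu*.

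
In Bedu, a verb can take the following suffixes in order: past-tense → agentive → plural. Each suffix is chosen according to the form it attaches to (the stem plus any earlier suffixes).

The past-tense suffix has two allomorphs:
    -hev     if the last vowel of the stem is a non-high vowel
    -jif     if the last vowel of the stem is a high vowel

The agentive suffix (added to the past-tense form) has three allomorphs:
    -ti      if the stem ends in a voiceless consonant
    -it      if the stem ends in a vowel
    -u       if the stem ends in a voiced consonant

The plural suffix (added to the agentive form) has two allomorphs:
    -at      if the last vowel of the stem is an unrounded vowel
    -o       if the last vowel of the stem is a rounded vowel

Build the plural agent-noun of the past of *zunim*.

zunimjiftiat

Since the last vowel of *zunim* is /i/ (a high vowel), it takes -jif, giving *zunimjif*.
The final sound of the past-tense form *zunimjif* is /f/, which is a voiceless consonant, so the agentive suffix is -ti, giving *zunimjifti*.
Since the last vowel of the agentive form *zunimjifti* is /i/ (an unrounded vowel), it takes -at, giving *zunimjiftiat*.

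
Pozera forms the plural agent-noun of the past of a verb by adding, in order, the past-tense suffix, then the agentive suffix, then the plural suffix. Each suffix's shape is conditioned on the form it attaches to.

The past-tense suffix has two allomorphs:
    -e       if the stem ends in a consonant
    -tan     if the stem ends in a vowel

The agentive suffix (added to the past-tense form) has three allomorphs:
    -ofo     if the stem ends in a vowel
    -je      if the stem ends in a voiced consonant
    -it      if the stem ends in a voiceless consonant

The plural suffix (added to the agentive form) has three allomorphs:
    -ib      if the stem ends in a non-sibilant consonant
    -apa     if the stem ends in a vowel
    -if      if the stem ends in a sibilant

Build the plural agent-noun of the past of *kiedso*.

Since the final sound of *kiedso* is /o/ (a vowel), it takes -tan, giving *kiedsotan*.
The final sound of the past-tense form *kiedsotan* is /n/, which is a voiced consonant, so the agentive suffix is -je, giving *kiedsotanje*.
Since the final sound of the agentive form *kiedsotanje* is /e/ (a vowel), it takes -apa, giving *kiedsotanjeapa*.

kiedsotanjeapa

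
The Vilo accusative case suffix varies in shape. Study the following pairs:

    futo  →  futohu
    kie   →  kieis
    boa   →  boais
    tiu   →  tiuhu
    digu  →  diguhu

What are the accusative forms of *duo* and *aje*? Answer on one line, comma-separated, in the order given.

duohu, ajeis

The alternation tracks the last vowel of the stem — -hu when the last vowel of the stem is a rounded vowel (*futo*, *tiu*, *digu*); -is when the last vowel of the stem is an unrounded vowel (*kie*, *boa*).
*duo* — last vowel /o/ (a rounded vowel) → -hu → *duohu*.
Since the last vowel of *aje* is /e/ (an unrounded vowel), it takes -is, giving *ajeis*.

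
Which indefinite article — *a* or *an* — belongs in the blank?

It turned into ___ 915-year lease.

The indefinite article is chosen by the initial *sound* of the following word, not its spelling.
The number *915* is spoken "nine hundred …", beginning with /naɪn/ — a consonant sound.
So the article is *a*: It turned into a 915-year lease.

a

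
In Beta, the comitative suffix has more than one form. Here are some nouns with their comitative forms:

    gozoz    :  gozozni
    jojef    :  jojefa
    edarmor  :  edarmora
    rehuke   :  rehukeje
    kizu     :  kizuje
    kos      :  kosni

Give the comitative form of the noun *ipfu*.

ipfuje

The alternation tracks the final sound of the stem — -ni when the stem ends in a sibilant (*gozoz*, *kos*); -a when the stem ends in a non-sibilant consonant (*jojef*, *edarmor*); -je when the stem ends in a vowel (*rehuke*, *kizu*).
The final sound of *ipfu* is /u/, which is a vowel, so the suffix is -je, giving *ipfuje*.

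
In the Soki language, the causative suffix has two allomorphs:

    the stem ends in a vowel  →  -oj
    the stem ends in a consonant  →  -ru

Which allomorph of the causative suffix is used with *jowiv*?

*jowiv* — final sound /v/ (a consonant) → -ru.

-ru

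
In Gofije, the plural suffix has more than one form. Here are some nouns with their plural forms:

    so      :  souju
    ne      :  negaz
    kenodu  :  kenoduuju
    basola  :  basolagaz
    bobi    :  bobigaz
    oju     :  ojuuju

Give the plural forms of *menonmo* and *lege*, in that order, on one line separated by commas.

The pattern is rounding harmony: -uju when the last vowel of the stem is a rounded vowel (*so*, *kenodu*, *oju*); -gaz when the last vowel of the stem is an unrounded vowel (*ne*, *basola*, *bobi*).
The last vowel of *menonmo* is /o/, which is a rounded vowel, so the suffix is -uju, giving *menonmouju*.
*lege* — last vowel /e/ (an unrounded vowel) → -gaz → *legegaz*.

menonmouju, legegaz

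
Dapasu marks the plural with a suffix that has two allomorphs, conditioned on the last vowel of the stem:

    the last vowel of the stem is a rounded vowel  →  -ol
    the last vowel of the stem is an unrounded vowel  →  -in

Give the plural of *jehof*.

jehofol

The last vowel of *jehof* is /o/, which is a rounded vowel, so the suffix is -ol, giving *jehofol*.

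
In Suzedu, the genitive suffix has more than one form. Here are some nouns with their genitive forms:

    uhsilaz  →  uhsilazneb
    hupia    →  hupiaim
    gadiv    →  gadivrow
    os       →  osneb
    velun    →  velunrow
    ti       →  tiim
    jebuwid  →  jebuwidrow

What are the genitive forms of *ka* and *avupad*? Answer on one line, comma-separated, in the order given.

Looking at the final sound of each stem: -neb when the stem ends in a sibilant (*uhsilaz*, *os*); -row when the stem ends in a non-sibilant consonant (*gadiv*, *velun*, *jebuwid*); -im when the stem ends in a vowel (*hupia*, *ti*).
Since the final sound of *ka* is /a/ (a vowel), it takes -im, giving *kaim*.
Since the final sound of *avupad* is /d/ (a non-sibilant consonant), it takes -row, giving *avupadrow*.

kaim, avupadrow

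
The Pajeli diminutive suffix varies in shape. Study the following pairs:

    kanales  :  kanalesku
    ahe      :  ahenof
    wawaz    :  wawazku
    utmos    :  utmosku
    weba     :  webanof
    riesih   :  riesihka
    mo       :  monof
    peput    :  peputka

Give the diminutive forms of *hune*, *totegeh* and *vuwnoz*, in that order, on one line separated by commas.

hunenof, totegehka, vuwnozku

The alternation tracks the final sound of the stem — -ku when the stem ends in a sibilant (*kanales*, *wawaz*, *utmos*); -ka when the stem ends in a non-sibilant consonant (*riesih*, *peput*); -nof when the stem ends in a vowel (*ahe*, *weba*, *mo*).
*hune*: final sound = /e/, a vowel → -nof → *hunenof*.
Since the final sound of *totegeh* is /h/ (a non-sibilant consonant), it takes -ka, giving *totegehka*.
The final sound of *vuwnoz* is /z/, which is a sibilant, so the suffix is -ku, giving *vuwnozku*.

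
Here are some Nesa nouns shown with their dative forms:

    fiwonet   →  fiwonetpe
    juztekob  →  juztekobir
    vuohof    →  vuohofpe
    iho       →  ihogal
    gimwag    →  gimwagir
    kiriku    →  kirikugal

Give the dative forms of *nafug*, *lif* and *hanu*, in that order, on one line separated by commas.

The pattern is voicing of the final sound: -pe when the stem ends in a voiceless consonant (*fiwonet*, *vuohof*); -ir when the stem ends in a voiced consonant (*juztekob*, *gimwag*); -gal when the stem ends in a vowel (*iho*, *kiriku*).
Since the final sound of *nafug* is /g/ (a voiced consonant), it takes -ir, giving *nafugir*.
The final sound of *lif* is /f/, which is a voiceless consonant, so the suffix is -pe, giving *lifpe*.
Since the final sound of *hanu* is /u/ (a vowel), it takes -gal, giving *hanugal*.

nafugir, lifpe, hanugal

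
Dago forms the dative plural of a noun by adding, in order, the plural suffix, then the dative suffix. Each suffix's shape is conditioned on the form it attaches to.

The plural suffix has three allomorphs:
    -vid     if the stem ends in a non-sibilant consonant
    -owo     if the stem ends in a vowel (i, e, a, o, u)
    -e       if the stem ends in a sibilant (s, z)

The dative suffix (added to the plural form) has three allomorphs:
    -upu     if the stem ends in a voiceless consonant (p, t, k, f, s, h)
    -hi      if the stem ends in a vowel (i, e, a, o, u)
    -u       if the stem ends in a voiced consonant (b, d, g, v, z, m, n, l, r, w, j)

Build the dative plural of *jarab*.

Since the final sound of *jarab* is /b/ (a non-sibilant consonant), it takes -vid, giving *jarabvid*.
The plural form *jarabvid* — final sound /d/ (a voiced consonant) → -u → *jarabvidu*.

jarabvidu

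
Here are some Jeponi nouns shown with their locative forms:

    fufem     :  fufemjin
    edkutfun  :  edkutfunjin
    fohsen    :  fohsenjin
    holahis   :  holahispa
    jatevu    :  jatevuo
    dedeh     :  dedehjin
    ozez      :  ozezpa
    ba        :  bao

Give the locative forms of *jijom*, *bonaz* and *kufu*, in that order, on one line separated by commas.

jijomjin, bonazpa, kufuo

The alternation tracks the final sound of the stem — -pa when the stem ends in a sibilant (*holahis*, *ozez*); -jin when the stem ends in a non-sibilant consonant (*fufem*, *edkutfun*, *fohsen*, *dedeh*); -o when the stem ends in a vowel (*jatevu*, *ba*).
*jijom*: final sound = /m/, a non-sibilant consonant → -jin → *jijomjin*.
*bonaz* — final sound /z/ (a sibilant) → -pa → *bonazpa*.
The final sound of *kufu* is /u/, which is a vowel, so the suffix is -o, giving *kufuo*.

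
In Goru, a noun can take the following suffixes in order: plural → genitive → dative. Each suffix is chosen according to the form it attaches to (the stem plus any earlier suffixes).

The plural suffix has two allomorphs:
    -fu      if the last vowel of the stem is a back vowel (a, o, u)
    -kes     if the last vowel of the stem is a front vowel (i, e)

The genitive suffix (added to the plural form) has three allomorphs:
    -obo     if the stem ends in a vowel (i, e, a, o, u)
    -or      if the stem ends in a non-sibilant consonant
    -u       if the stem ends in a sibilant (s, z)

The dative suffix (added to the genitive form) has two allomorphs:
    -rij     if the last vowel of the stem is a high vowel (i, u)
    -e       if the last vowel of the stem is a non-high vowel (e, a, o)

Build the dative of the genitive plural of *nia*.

niafuoboe

The last vowel of *nia* is /a/, which is a back vowel, so the plural suffix is -fu, giving *niafu*.
The plural form *niafu*: final sound = /u/, a vowel → -obo → *niafuobo*.
The last vowel of the genitive form *niafuobo* is /o/, which is a non-high vowel, so the dative suffix is -e, giving *niafuoboe*.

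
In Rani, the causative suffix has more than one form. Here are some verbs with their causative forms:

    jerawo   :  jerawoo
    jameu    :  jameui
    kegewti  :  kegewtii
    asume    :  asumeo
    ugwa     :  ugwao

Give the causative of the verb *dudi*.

dudii

The alternation tracks the last vowel of the stem — -i when the last vowel of the stem is a high vowel (*jameu*, *kegewti*); -o when the last vowel of the stem is a non-high vowel (*jerawo*, *asume*, *ugwa*).
*dudi*: last vowel = /i/, a high vowel → -i → *dudii*.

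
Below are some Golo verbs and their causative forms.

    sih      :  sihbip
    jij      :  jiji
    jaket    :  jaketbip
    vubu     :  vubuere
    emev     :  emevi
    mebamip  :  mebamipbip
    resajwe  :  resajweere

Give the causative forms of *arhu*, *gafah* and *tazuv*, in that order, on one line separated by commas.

arhuere, gafahbip, tazuvi

The alternation tracks the final sound of the stem — -bip when the stem ends in a voiceless consonant (*sih*, *jaket*, *mebamip*); -i when the stem ends in a voiced consonant (*jij*, *emev*); -ere when the stem ends in a vowel (*vubu*, *resajwe*).
*arhu*: final sound = /u/, a vowel → -ere → *arhuere*.
The final sound of *gafah* is /h/, which is a voiceless consonant, so the suffix is -bip, giving *gafahbip*.
*tazuv*: final sound = /v/, a voiced consonant → -i → *tazuvi*.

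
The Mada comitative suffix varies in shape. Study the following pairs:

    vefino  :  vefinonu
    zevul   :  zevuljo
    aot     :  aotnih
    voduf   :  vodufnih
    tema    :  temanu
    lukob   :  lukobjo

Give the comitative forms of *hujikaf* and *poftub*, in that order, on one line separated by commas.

hujikafnih, poftubjo

Looking at the final sound of each stem: -nih when the stem ends in a voiceless consonant (*aot*, *voduf*); -jo when the stem ends in a voiced consonant (*zevul*, *lukob*); -nu when the stem ends in a vowel (*vefino*, *tema*).
*hujikaf*: final sound = /f/, a voiceless consonant → -nih → *hujikafnih*.
*poftub* — final sound /b/ (a voiced consonant) → -jo → *poftubjo*.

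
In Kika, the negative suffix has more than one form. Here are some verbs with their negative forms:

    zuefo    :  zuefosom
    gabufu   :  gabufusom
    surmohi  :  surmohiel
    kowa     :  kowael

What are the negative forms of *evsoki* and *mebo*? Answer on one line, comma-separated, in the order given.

Looking at the last vowel of each stem: -som when the last vowel of the stem is a rounded vowel (*zuefo*, *gabufu*); -el when the last vowel of the stem is an unrounded vowel (*surmohi*, *kowa*).
The last vowel of *evsoki* is /i/, which is an unrounded vowel, so the suffix is -el, giving *evsokiel*.
*mebo*: last vowel = /o/, a rounded vowel → -som → *mebosom*.

evsokiel, mebosom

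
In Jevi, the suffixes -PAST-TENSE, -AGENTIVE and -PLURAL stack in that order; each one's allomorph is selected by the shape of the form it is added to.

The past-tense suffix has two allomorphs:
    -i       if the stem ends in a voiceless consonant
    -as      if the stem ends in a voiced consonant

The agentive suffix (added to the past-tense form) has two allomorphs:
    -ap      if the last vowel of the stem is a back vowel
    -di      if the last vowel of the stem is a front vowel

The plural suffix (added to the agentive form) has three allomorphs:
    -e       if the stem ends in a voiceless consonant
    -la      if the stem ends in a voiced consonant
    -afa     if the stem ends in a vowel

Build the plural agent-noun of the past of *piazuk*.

Since the final consonant of *piazuk* is /k/ (voiceless), it takes -i, giving *piazuki*.
The last vowel of the past-tense form *piazuki* is /i/, which is a front vowel, so the agentive suffix is -di, giving *piazukidi*.
The agentive form *piazukidi*: final sound = /i/, a vowel → -afa → *piazukidiafa*.

piazukidiafa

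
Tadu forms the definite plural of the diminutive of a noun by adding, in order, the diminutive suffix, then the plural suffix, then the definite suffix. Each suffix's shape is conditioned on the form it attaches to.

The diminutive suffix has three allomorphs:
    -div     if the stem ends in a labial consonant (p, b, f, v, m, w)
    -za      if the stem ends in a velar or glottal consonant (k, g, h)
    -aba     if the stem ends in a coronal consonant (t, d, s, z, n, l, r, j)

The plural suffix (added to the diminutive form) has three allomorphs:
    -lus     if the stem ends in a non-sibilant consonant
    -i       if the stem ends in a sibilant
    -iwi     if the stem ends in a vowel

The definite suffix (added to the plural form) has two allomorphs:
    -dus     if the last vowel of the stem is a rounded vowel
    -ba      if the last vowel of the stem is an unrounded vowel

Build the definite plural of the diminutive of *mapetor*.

mapetorabaiwiba

The final consonant of *mapetor* is /r/, which is coronal, so the diminutive suffix is -aba, giving *mapetoraba*.
The final sound of the diminutive form *mapetoraba* is /a/, which is a vowel, so the plural suffix is -iwi, giving *mapetorabaiwi*.
Since the last vowel of the plural form *mapetorabaiwi* is /i/ (an unrounded vowel), it takes -ba, giving *mapetorabaiwiba*.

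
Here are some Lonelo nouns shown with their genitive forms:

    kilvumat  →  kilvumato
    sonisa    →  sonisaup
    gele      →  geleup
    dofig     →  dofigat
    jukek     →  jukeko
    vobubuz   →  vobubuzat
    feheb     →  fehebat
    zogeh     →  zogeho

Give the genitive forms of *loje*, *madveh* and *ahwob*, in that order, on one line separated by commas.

The suffix is conditioned by the final sound: -o when the stem ends in a voiceless consonant (*kilvumat*, *jukek*, *zogeh*); -at when the stem ends in a voiced consonant (*dofig*, *vobubuz*, *feheb*); -up when the stem ends in a vowel (*sonisa*, *gele*).
The final sound of *loje* is /e/, which is a vowel, so the suffix is -up, giving *lojeup*.
Since the final sound of *madveh* is /h/ (a voiceless consonant), it takes -o, giving *madveho*.
*ahwob* — final sound /b/ (a voiced consonant) → -at → *ahwobat*.

lojeup, madveho, ahwobat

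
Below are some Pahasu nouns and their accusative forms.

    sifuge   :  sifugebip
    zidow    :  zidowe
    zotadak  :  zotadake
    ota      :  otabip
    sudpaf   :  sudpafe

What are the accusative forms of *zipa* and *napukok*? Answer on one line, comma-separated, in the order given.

The suffix is conditioned by the final sound: -e when the stem ends in a consonant (*zidow*, *zotadak*, *sudpaf*); -bip when the stem ends in a vowel (*sifuge*, *ota*).
*zipa* — final sound /a/ (a vowel) → -bip → *zipabip*.
The final sound of *napukok* is /k/, which is a consonant, so the suffix is -e, giving *napukoke*.

zipabip, napukoke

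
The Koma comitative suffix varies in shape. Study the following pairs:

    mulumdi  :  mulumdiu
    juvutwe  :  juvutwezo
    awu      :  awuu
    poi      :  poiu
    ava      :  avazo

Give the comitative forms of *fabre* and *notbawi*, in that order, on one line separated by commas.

fabrezo, notbawiu

The pattern is height harmony: -u when the last vowel of the stem is a high vowel (*mulumdi*, *awu*, *poi*); -zo when the last vowel of the stem is a non-high vowel (*juvutwe*, *ava*).
*fabre* — last vowel /e/ (a non-high vowel) → -zo → *fabrezo*.
The last vowel of *notbawi* is /i/, which is a high vowel, so the suffix is -u, giving *notbawiu*.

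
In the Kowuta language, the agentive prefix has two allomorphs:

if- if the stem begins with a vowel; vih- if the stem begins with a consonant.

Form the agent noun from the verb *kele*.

The first sound of *kele* is /k/, which is a consonant, so the prefix is vih-, giving *vihkele*.

vihkele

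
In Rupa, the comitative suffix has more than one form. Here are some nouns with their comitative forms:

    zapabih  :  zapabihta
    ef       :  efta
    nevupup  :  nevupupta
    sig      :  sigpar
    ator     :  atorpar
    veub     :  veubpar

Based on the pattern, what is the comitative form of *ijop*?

Looking at the final consonant of each stem: -ta when the stem ends in a voiceless consonant (*zapabih*, *ef*, *nevupup*); -par when the stem ends in a voiced consonant (*sig*, *ator*, *veub*).
Since the final consonant of *ijop* is /p/ (voiceless), it takes -ta, giving *ijopta*.

ijopta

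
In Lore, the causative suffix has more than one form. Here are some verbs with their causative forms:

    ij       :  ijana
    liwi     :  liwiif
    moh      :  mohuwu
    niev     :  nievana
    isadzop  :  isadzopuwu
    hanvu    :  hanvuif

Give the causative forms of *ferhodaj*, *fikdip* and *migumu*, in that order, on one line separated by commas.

The pattern is voicing of the final sound: -uwu when the stem ends in a voiceless consonant (*moh*, *isadzop*); -ana when the stem ends in a voiced consonant (*ij*, *niev*); -if when the stem ends in a vowel (*liwi*, *hanvu*).
*ferhodaj*: final sound = /j/, a voiced consonant → -ana → *ferhodajana*.
*fikdip*: final sound = /p/, a voiceless consonant → -uwu → *fikdipuwu*.
Since the final sound of *migumu* is /u/ (a vowel), it takes -if, giving *migumuif*.

ferhodajana, fikdipuwu, migumuif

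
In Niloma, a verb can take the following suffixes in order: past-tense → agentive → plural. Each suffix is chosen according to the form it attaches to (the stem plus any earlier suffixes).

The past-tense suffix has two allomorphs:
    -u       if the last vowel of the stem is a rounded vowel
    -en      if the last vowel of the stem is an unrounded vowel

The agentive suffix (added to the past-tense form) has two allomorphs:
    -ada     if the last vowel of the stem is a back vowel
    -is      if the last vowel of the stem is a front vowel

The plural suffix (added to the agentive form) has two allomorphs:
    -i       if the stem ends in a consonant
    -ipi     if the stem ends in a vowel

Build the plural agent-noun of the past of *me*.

meenisi

The last vowel of *me* is /e/, which is an unrounded vowel, so the past-tense suffix is -en, giving *meen*.
Since the last vowel of the past-tense form *meen* is /e/ (a front vowel), it takes -is, giving *meenis*.
The agentive form *meenis* — final sound /s/ (a consonant) → -i → *meenisi*.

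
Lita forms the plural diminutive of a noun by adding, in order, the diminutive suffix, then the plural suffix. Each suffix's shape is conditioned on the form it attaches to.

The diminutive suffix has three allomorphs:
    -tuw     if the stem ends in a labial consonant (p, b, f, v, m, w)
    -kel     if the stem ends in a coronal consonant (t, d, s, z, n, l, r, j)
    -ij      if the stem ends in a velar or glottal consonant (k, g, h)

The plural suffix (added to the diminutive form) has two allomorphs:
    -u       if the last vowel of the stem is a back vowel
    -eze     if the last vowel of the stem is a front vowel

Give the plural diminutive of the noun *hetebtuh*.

Since the final consonant of *hetebtuh* is /h/ (velar/glottal), it takes -ij, giving *hetebtuhij*.
The diminutive form *hetebtuhij* — last vowel /i/ (a front vowel) → -eze → *hetebtuhijeze*.

hetebtuhijeze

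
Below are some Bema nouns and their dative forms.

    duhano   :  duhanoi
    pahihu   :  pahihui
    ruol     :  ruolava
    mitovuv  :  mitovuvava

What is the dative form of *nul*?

nulava

The suffix is conditioned by the final sound: -ava when the stem ends in a consonant (*ruol*, *mitovuv*); -i when the stem ends in a vowel (*duhano*, *pahihu*).
*nul*: final sound = /l/, a consonant → -ava → *nulava*.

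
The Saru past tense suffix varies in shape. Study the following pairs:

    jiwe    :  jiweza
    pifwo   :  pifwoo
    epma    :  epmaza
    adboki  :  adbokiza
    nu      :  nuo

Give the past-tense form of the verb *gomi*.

Looking at the last vowel of each stem: -o when the last vowel of the stem is a rounded vowel (*pifwo*, *nu*); -za when the last vowel of the stem is an unrounded vowel (*jiwe*, *epma*, *adboki*).
The last vowel of *gomi* is /i/, which is an unrounded vowel, so the suffix is -za, giving *gomiza*.

gomiza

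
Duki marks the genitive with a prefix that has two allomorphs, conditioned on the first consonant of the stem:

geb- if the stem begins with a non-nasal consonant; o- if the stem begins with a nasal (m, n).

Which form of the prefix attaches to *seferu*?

*seferu*: first consonant = /s/, non-nasal → geb-.

geb-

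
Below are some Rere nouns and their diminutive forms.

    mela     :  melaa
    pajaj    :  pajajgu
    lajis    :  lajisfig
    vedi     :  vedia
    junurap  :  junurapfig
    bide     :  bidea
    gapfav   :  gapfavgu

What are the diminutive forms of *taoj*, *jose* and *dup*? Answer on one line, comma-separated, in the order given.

taojgu, josea, dupfig

The suffix is conditioned by the final sound: -fig when the stem ends in a voiceless consonant (*lajis*, *junurap*); -gu when the stem ends in a voiced consonant (*pajaj*, *gapfav*); -a when the stem ends in a vowel (*mela*, *vedi*, *bide*).
*taoj* — final sound /j/ (a voiced consonant) → -gu → *taojgu*.
*jose*: final sound = /e/, a vowel → -a → *josea*.
Since the final sound of *dup* is /p/ (a voiceless consonant), it takes -fig, giving *dupfig*.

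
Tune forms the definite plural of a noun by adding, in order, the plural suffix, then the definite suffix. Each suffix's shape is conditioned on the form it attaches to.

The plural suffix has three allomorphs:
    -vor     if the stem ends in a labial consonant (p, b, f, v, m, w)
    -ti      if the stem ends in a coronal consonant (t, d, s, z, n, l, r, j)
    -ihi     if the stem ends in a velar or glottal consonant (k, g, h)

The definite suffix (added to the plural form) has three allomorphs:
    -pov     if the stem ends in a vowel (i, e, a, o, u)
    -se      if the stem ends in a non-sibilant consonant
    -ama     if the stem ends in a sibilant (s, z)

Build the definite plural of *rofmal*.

rofmaltipov

Since the final consonant of *rofmal* is /l/ (coronal), it takes -ti, giving *rofmalti*.
The plural form *rofmalti*: final sound = /i/, a vowel → -pov → *rofmaltipov*.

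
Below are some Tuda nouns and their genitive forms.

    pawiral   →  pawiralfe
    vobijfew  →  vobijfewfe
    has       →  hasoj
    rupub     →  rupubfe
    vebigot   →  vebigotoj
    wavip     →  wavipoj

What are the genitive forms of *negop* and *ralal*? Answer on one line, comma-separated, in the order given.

The alternation tracks the final consonant of the stem — -oj when the stem ends in a voiceless consonant (*has*, *vebigot*, *wavip*); -fe when the stem ends in a voiced consonant (*pawiral*, *vobijfew*, *rupub*).
*negop* — final consonant /p/ (voiceless) → -oj → *negopoj*.
*ralal* — final consonant /l/ (voiced) → -fe → *ralalfe*.

negopoj, ralalfe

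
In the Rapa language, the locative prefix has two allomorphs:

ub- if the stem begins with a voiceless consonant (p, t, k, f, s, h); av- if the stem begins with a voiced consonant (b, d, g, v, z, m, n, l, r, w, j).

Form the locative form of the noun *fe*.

*fe* — first consonant /f/ (voiceless) → ub- → *ubfe*.

ubfe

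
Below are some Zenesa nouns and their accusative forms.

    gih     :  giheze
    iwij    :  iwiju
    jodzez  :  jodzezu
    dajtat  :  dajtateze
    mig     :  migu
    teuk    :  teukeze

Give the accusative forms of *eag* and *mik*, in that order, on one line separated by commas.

The suffix is conditioned by the final consonant: -eze when the stem ends in a voiceless consonant (*gih*, *dajtat*, *teuk*); -u when the stem ends in a voiced consonant (*iwij*, *jodzez*, *mig*).
Since the final consonant of *eag* is /g/ (voiced), it takes -u, giving *eagu*.
*mik*: final consonant = /k/, voiceless → -eze → *mikeze*.

eagu, mikeze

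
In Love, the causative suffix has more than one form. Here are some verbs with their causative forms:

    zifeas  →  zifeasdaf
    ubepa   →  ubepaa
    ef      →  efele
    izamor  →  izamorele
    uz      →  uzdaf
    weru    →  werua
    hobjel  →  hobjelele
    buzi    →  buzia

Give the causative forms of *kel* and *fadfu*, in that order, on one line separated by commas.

The pattern is sibilance of the final sound: -daf when the stem ends in a sibilant (*zifeas*, *uz*); -ele when the stem ends in a non-sibilant consonant (*ef*, *izamor*, *hobjel*); -a when the stem ends in a vowel (*ubepa*, *weru*, *buzi*).
The final sound of *kel* is /l/, which is a non-sibilant consonant, so the suffix is -ele, giving *kelele*.
*fadfu*: final sound = /u/, a vowel → -a → *fadfua*.

kelele, fadfua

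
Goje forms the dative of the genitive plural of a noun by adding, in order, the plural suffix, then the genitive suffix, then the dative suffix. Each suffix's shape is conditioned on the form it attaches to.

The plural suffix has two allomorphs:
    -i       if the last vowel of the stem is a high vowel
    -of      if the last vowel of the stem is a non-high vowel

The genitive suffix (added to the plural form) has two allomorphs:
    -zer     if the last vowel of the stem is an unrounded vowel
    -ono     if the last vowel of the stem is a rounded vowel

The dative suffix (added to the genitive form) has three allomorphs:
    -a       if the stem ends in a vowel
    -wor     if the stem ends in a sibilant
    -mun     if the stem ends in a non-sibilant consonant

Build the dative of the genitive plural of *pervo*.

Since the last vowel of *pervo* is /o/ (a non-high vowel), it takes -of, giving *pervoof*.
Since the last vowel of the plural form *pervoof* is /o/ (a rounded vowel), it takes -ono, giving *pervoofono*.
The genitive form *pervoofono* — final sound /o/ (a vowel) → -a → *pervoofonoa*.

pervoofonoa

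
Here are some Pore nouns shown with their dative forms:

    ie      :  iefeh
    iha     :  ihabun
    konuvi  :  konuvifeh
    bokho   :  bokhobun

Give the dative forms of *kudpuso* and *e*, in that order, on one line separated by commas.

kudpusobun, efeh

The alternation tracks the last vowel of the stem — -feh when the last vowel of the stem is a front vowel (*ie*, *konuvi*); -bun when the last vowel of the stem is a back vowel (*iha*, *bokho*).
*kudpuso*: last vowel = /o/, a back vowel → -bun → *kudpusobun*.
Since the last vowel of *e* is /e/ (a front vowel), it takes -feh, giving *efeh*.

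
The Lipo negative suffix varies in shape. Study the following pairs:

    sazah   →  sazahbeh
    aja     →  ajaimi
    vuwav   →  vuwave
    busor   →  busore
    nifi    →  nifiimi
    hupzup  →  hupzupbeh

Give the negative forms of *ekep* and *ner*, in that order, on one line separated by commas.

ekepbeh, nere

The suffix is conditioned by the final sound: -beh when the stem ends in a voiceless consonant (*sazah*, *hupzup*); -e when the stem ends in a voiced consonant (*vuwav*, *busor*); -imi when the stem ends in a vowel (*aja*, *nifi*).
The final sound of *ekep* is /p/, which is a voiceless consonant, so the suffix is -beh, giving *ekepbeh*.
The final sound of *ner* is /r/, which is a voiced consonant, so the suffix is -e, giving *nere*.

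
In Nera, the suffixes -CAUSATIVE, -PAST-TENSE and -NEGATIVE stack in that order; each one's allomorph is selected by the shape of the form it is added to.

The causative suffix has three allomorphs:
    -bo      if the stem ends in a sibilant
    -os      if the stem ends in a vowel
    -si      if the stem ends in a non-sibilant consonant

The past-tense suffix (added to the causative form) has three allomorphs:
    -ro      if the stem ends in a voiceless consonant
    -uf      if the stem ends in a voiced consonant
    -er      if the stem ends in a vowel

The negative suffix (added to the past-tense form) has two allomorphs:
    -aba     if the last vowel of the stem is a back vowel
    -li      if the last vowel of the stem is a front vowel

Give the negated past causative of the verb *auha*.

auhaosroaba

*auha* — final sound /a/ (a vowel) → -os → *auhaos*.
The causative form *auhaos*: final sound = /s/, a voiceless consonant → -ro → *auhaosro*.
The last vowel of the past-tense form *auhaosro* is /o/, which is a back vowel, so the negative suffix is -aba, giving *auhaosroaba*.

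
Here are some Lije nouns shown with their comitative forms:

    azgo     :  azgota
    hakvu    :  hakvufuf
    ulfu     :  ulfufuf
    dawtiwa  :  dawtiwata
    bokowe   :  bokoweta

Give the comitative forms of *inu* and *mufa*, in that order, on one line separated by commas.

The pattern is height harmony: -fuf when the last vowel of the stem is a high vowel (*hakvu*, *ulfu*); -ta when the last vowel of the stem is a non-high vowel (*azgo*, *dawtiwa*, *bokowe*).
The last vowel of *inu* is /u/, which is a high vowel, so the suffix is -fuf, giving *inufuf*.
*mufa*: last vowel = /a/, a non-high vowel → -ta → *mufata*.

inufuf, mufata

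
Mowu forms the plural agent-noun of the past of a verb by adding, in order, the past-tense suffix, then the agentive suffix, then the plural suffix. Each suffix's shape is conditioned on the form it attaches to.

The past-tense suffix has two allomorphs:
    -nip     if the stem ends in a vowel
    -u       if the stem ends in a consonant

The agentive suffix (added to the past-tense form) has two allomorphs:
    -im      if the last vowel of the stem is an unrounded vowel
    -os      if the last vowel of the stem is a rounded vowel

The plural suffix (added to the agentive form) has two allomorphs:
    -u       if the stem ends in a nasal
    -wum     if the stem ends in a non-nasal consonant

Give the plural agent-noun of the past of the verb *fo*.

fonipimu

Since the final sound of *fo* is /o/ (a vowel), it takes -nip, giving *fonip*.
The last vowel of the past-tense form *fonip* is /i/, which is an unrounded vowel, so the agentive suffix is -im, giving *fonipim*.
The final consonant of the agentive form *fonipim* is /m/, which is a nasal, so the plural suffix is -u, giving *fonipimu*.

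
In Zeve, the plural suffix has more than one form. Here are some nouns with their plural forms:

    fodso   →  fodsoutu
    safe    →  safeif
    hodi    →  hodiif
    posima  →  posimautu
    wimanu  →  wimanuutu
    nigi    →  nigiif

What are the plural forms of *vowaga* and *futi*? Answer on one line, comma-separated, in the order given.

vowagautu, futiif

The pattern is front/back vowel harmony: -if when the last vowel of the stem is a front vowel (*safe*, *hodi*, *nigi*); -utu when the last vowel of the stem is a back vowel (*fodso*, *posima*, *wimanu*).
The last vowel of *vowaga* is /a/, which is a back vowel, so the suffix is -utu, giving *vowagautu*.
*futi*: last vowel = /i/, a front vowel → -if → *futiif*.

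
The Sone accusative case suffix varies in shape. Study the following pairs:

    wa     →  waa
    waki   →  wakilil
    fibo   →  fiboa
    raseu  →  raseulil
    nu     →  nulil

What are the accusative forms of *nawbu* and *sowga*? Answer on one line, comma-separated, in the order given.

nawbulil, sowgaa

The pattern is height harmony: -lil when the last vowel of the stem is a high vowel (*waki*, *raseu*, *nu*); -a when the last vowel of the stem is a non-high vowel (*wa*, *fibo*).
Since the last vowel of *nawbu* is /u/ (a high vowel), it takes -lil, giving *nawbulil*.
Since the last vowel of *sowga* is /a/ (a non-high vowel), it takes -a, giving *sowgaa*.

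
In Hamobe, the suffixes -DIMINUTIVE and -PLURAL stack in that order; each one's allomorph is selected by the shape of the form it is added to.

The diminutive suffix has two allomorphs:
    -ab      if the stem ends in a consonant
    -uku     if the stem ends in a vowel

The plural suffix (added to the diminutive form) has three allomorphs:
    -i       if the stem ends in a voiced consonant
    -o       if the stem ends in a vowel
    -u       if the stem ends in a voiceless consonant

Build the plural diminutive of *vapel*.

The final sound of *vapel* is /l/, which is a consonant, so the diminutive suffix is -ab, giving *vapelab*.
The diminutive form *vapelab*: final sound = /b/, a voiced consonant → -i → *vapelabi*.

vapelabi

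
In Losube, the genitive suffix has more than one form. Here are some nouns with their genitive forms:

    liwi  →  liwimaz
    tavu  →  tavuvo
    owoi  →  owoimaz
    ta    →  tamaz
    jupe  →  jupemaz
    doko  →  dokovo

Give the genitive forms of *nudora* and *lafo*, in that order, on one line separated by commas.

nudoramaz, lafovo

The suffix is conditioned by the last vowel: -vo when the last vowel of the stem is a rounded vowel (*tavu*, *doko*); -maz when the last vowel of the stem is an unrounded vowel (*liwi*, *owoi*, *ta*, *jupe*).
Since the last vowel of *nudora* is /a/ (an unrounded vowel), it takes -maz, giving *nudoramaz*.
*lafo* — last vowel /o/ (a rounded vowel) → -vo → *lafovo*.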